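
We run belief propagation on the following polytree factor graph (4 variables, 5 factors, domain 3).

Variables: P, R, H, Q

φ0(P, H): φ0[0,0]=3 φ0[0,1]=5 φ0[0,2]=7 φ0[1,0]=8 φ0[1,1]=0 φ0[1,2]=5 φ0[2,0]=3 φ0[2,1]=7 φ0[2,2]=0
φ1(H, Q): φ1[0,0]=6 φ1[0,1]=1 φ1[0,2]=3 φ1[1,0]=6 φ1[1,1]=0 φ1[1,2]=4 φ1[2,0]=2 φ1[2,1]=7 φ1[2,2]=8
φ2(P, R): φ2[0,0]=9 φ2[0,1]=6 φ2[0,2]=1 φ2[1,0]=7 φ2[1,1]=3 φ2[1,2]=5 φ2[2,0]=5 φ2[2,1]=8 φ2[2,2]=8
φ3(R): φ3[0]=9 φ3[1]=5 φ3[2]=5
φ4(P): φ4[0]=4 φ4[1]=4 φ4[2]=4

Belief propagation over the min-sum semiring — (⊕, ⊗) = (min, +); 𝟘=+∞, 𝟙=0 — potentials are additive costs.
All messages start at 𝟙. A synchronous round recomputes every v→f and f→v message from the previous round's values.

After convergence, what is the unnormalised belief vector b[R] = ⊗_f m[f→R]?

init: all messages = 𝟙 over 3 values
r1 m[φ0→P] = [3, 0, 0]
r1 m[φ0→H] = [3, 0, 0]
r1 m[φ1→H] = [1, 0, 2]
r1 m[φ1→Q] = [2, 0, 3]
r1 m[φ2→P] = [1, 3, 5]
r1 m[φ2→R] = [5, 3, 1]
r1 m[φ3→R] = [9, 5, 5]
r1 m[φ4→P] = [4, 4, 4]
r1 m[P→φ0] = [0, 0, 0]
r1 m[P→φ2] = [0, 0, 0]
r1 m[P→φ4] = [0, 0, 0]
r1 m[R→φ2] = [0, 0, 0]
r1 m[R→φ3] = [0, 0, 0]
r1 m[H→φ0] = [0, 0, 0]
r1 m[H→φ1] = [0, 0, 0]
r1 m[Q→φ1] = [0, 0, 0]
r2 m[φ0→P] = [3, 0, 0]
r2 m[φ0→H] = [3, 0, 0]
r2 m[φ1→H] = [1, 0, 2]
r2 m[φ1→Q] = [2, 0, 3]
r2 m[φ2→P] = [1, 3, 5]
r2 m[φ2→R] = [5, 3, 1]
r2 m[φ3→R] = [9, 5, 5]
r2 m[φ4→P] = [4, 4, 4]
r2 m[P→φ0] = [5, 7, 9]
r2 m[P→φ2] = [7, 4, 4]
r2 m[P→φ4] = [4, 3, 5]
r2 m[R→φ2] = [9, 5, 5]
r2 m[R→φ3] = [5, 3, 1]
r2 m[H→φ0] = [1, 0, 2]
r2 m[H→φ1] = [3, 0, 0]
r2 m[Q→φ1] = [0, 0, 0]
r3 m[φ0→P] = [4, 0, 2]
r3 m[φ0→H] = [8, 7, 9]
r3 m[φ1→H] = [1, 0, 2]
r3 m[φ1→Q] = [2, 0, 4]
r3 m[φ2→P] = [6, 8, 13]
r3 m[φ2→R] = [9, 7, 8]
r3 m[φ3→R] = [9, 5, 5]
r3 m[φ4→P] = [4, 4, 4]
r3 m[P→φ0] = [5, 7, 9]
r3 m[P→φ2] = [7, 4, 4]
r3 m[P→φ4] = [4, 3, 5]
r3 m[R→φ2] = [9, 5, 5]
r3 m[R→φ3] = [5, 3, 1]
r3 m[H→φ0] = [1, 0, 2]
r3 m[H→φ1] = [3, 0, 0]
r3 m[Q→φ1] = [0, 0, 0]
r4 m[φ0→P] = [4, 0, 2]
r4 m[φ0→H] = [8, 7, 9]
r4 m[φ1→H] = [1, 0, 2]
r4 m[φ1→Q] = [2, 0, 4]
r4 m[φ2→P] = [6, 8, 13]
r4 m[φ2→R] = [9, 7, 8]
r4 m[φ3→R] = [9, 5, 5]
r4 m[φ4→P] = [4, 4, 4]
r4 m[P→φ0] = [10, 12, 17]
r4 m[P→φ2] = [8, 4, 6]
r4 m[P→φ4] = [10, 8, 15]
r4 m[R→φ2] = [9, 5, 5]
r4 m[R→φ3] = [9, 7, 8]
r4 m[H→φ0] = [1, 0, 2]
r4 m[H→φ1] = [8, 7, 9]
r4 m[Q→φ1] = [0, 0, 0]
r5 m[φ0→P] = [4, 0, 2]
r5 m[φ0→H] = [13, 12, 17]
r5 m[φ1→H] = [1, 0, 2]
r5 m[φ1→Q] = [11, 7, 11]
r5 m[φ2→P] = [6, 8, 13]
r5 m[φ2→R] = [11, 7, 9]
r5 m[φ3→R] = [9, 5, 5]
r5 m[φ4→P] = [4, 4, 4]
r5 m[P→φ0] = [10, 12, 17]
r5 m[P→φ2] = [8, 4, 6]
r5 m[P→φ4] = [10, 8, 15]
r5 m[R→φ2] = [9, 5, 5]
r5 m[R→φ3] = [9, 7, 8]
r5 m[H→φ0] = [1, 0, 2]
r5 m[H→φ1] = [8, 7, 9]
r5 m[Q→φ1] = [0, 0, 0]
r6 m[φ0→P] = [4, 0, 2]
r6 m[φ0→H] = [13, 12, 17]
r6 m[φ1→H] = [1, 0, 2]
r6 m[φ1→Q] = [11, 7, 11]
r6 m[φ2→P] = [6, 8, 13]
r6 m[φ2→R] = [11, 7, 9]
r6 m[φ3→R] = [9, 5, 5]
r6 m[φ4→P] = [4, 4, 4]
r6 m[P→φ0] = [10, 12, 17]
r6 m[P→φ2] = [8, 4, 6]
r6 m[P→φ4] = [10, 8, 15]
r6 m[R→φ2] = [9, 5, 5]
r6 m[R→φ3] = [11, 7, 9]
r6 m[H→φ0] = [1, 0, 2]
r6 m[H→φ1] = [13, 12, 17]
r6 m[Q→φ1] = [0, 0, 0]
r7 m[φ0→P] = [4, 0, 2]
r7 m[φ0→H] = [13, 12, 17]
r7 m[φ1→H] = [1, 0, 2]
r7 m[φ1→Q] = [18, 12, 16]
r7 m[φ2→P] = [6, 8, 13]
r7 m[φ2→R] = [11, 7, 9]
r7 m[φ3→R] = [9, 5, 5]
r7 m[φ4→P] = [4, 4, 4]
r7 m[P→φ0] = [10, 12, 17]
r7 m[P→φ2] = [8, 4, 6]
r7 m[P→φ4] = [10, 8, 15]
r7 m[R→φ2] = [9, 5, 5]
r7 m[R→φ3] = [11, 7, 9]
r7 m[H→φ0] = [1, 0, 2]
r7 m[H→φ1] = [13, 12, 17]
r7 m[Q→φ1] = [0, 0, 0]
r8 m[φ0→P] = [4, 0, 2]
r8 m[φ0→H] = [13, 12, 17]
r8 m[φ1→H] = [1, 0, 2]
r8 m[φ1→Q] = [18, 12, 16]
r8 m[φ2→P] = [6, 8, 13]
r8 m[φ2→R] = [11, 7, 9]
r8 m[φ3→R] = [9, 5, 5]
r8 m[φ4→P] = [4, 4, 4]
r8 m[P→φ0] = [10, 12, 17]
r8 m[P→φ2] = [8, 4, 6]
r8 m[P→φ4] = [10, 8, 15]
r8 m[R→φ2] = [9, 5, 5]
r8 m[R→φ3] = [11, 7, 9]
r8 m[H→φ0] = [1, 0, 2]
r8 m[H→φ1] = [13, 12, 17]
r8 m[Q→φ1] = [0, 0, 0]
fixed point reached at round 8
b[R] = ⊗ incoming = [20, 12, 14]

b[R] = [20, 12, 14]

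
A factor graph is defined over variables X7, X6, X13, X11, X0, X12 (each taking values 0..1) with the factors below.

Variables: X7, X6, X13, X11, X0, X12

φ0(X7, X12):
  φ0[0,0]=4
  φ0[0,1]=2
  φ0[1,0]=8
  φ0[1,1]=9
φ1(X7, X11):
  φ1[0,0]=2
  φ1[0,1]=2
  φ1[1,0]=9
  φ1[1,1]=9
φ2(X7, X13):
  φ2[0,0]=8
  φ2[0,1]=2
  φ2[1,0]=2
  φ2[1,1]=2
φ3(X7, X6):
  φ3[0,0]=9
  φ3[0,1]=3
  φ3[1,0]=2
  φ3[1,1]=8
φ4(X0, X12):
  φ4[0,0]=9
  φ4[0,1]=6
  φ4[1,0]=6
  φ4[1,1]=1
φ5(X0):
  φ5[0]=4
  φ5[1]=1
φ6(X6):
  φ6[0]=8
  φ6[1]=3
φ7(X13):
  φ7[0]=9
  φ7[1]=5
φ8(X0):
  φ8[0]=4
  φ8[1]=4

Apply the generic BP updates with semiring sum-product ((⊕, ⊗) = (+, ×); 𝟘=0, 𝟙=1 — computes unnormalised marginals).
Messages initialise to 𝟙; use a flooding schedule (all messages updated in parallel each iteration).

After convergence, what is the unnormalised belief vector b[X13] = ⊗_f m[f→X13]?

b[X13] = [49424256, 18982080]

init: all messages = 𝟙 over 2 values
r1 m[φ0→X7] = [6, 17]
r1 m[φ0→X12] = [12, 11]
r1 m[φ1→X7] = [4, 18]
r1 m[φ1→X11] = [11, 11]
r1 m[φ2→X7] = [10, 4]
r1 m[φ2→X13] = [10, 4]
r1 m[φ3→X7] = [12, 10]
r1 m[φ3→X6] = [11, 11]
r1 m[φ4→X0] = [15, 7]
r1 m[φ4→X12] = [15, 7]
r1 m[φ5→X0] = [4, 1]
r1 m[φ6→X6] = [8, 3]
r1 m[φ7→X13] = [9, 5]
r1 m[φ8→X0] = [4, 4]
r1 m[X7→φ0] = [1, 1]
r1 m[X7→φ1] = [1, 1]
r1 m[X7→φ2] = [1, 1]
r1 m[X7→φ3] = [1, 1]
r1 m[X6→φ3] = [1, 1]
r1 m[X6→φ6] = [1, 1]
r1 m[X13→φ2] = [1, 1]
r1 m[X13→φ7] = [1, 1]
r1 m[X11→φ1] = [1, 1]
r1 m[X0→φ4] = [1, 1]
r1 m[X0→φ5] = [1, 1]
r1 m[X0→φ8] = [1, 1]
r1 m[X12→φ0] = [1, 1]
r1 m[X12→φ4] = [1, 1]
r2 m[φ0→X7] = [6, 17]
r2 m[φ0→X12] = [12, 11]
r2 m[φ1→X7] = [4, 18]
r2 m[φ1→X11] = [11, 11]
r2 m[φ2→X7] = [10, 4]
r2 m[φ2→X13] = [10, 4]
r2 m[φ3→X7] = [12, 10]
r2 m[φ3→X6] = [11, 11]
r2 m[φ4→X0] = [15, 7]
r2 m[φ4→X12] = [15, 7]
r2 m[φ5→X0] = [4, 1]
r2 m[φ6→X6] = [8, 3]
r2 m[φ7→X13] = [9, 5]
r2 m[φ8→X0] = [4, 4]
r2 m[X7→φ0] = [480, 720]
r2 m[X7→φ1] = [720, 680]
r2 m[X7→φ2] = [288, 3060]
r2 m[X7→φ3] = [240, 1224]
r2 m[X6→φ3] = [8, 3]
r2 m[X6→φ6] = [11, 11]
r2 m[X13→φ2] = [9, 5]
r2 m[X13→φ7] = [10, 4]
r2 m[X11→φ1] = [1, 1]
r2 m[X0→φ4] = [16, 4]
r2 m[X0→φ5] = [60, 28]
r2 m[X0→φ8] = [60, 7]
r2 m[X12→φ0] = [15, 7]
r2 m[X12→φ4] = [12, 11]
r3 m[φ0→X7] = [74, 183]
r3 m[φ0→X12] = [7680, 7440]
r3 m[φ1→X7] = [4, 18]
r3 m[φ1→X11] = [7560, 7560]
r3 m[φ2→X7] = [82, 28]
r3 m[φ2→X13] = [8424, 6696]
r3 m[φ3→X7] = [81, 40]
r3 m[φ3→X6] = [4608, 10512]
r3 m[φ4→X0] = [174, 83]
r3 m[φ4→X12] = [168, 100]
r3 m[φ5→X0] = [4, 1]
r3 m[φ6→X6] = [8, 3]
r3 m[φ7→X13] = [9, 5]
r3 m[φ8→X0] = [4, 4]
r3 m[X7→φ0] = [480, 720]
r3 m[X7→φ1] = [720, 680]
r3 m[X7→φ2] = [288, 3060]
r3 m[X7→φ3] = [240, 1224]
r3 m[X6→φ3] = [8, 3]
r3 m[X6→φ6] = [11, 11]
r3 m[X13→φ2] = [9, 5]
r3 m[X13→φ7] = [10, 4]
r3 m[X11→φ1] = [1, 1]
r3 m[X0→φ4] = [16, 4]
r3 m[X0→φ5] = [60, 28]
r3 m[X0→φ8] = [60, 7]
r3 m[X12→φ0] = [15, 7]
r3 m[X12→φ4] = [12, 11]
r4 m[φ0→X7] = [74, 183]
r4 m[φ0→X12] = [7680, 7440]
r4 m[φ1→X7] = [4, 18]
r4 m[φ1→X11] = [7560, 7560]
r4 m[φ2→X7] = [82, 28]
r4 m[φ2→X13] = [8424, 6696]
r4 m[φ3→X7] = [81, 40]
r4 m[φ3→X6] = [4608, 10512]
r4 m[φ4→X0] = [174, 83]
r4 m[φ4→X12] = [168, 100]
r4 m[φ5→X0] = [4, 1]
r4 m[φ6→X6] = [8, 3]
r4 m[φ7→X13] = [9, 5]
r4 m[φ8→X0] = [4, 4]
r4 m[X7→φ0] = [26568, 20160]
r4 m[X7→φ1] = [491508, 204960]
r4 m[X7→φ2] = [23976, 131760]
r4 m[X7→φ3] = [24272, 92232]
r4 m[X6→φ3] = [8, 3]
r4 m[X6→φ6] = [4608, 10512]
r4 m[X13→φ2] = [9, 5]
r4 m[X13→φ7] = [8424, 6696]
r4 m[X11→φ1] = [1, 1]
r4 m[X0→φ4] = [16, 4]
r4 m[X0→φ5] = [696, 332]
r4 m[X0→φ8] = [696, 83]
r4 m[X12→φ0] = [168, 100]
r4 m[X12→φ4] = [7680, 7440]
r5 m[φ0→X7] = [872, 2244]
r5 m[φ0→X12] = [267552, 234576]
r5 m[φ1→X7] = [4, 18]
r5 m[φ1→X11] = [2827656, 2827656]
r5 m[φ2→X7] = [82, 28]
r5 m[φ2→X13] = [455328, 311472]
r5 m[φ3→X7] = [81, 40]
r5 m[φ3→X6] = [402912, 810672]
r5 m[φ4→X0] = [113760, 53520]
r5 m[φ4→X12] = [168, 100]
r5 m[φ5→X0] = [4, 1]
r5 m[φ6→X6] = [8, 3]
r5 m[φ7→X13] = [9, 5]
r5 m[φ8→X0] = [4, 4]
r5 m[X7→φ0] = [26568, 20160]
r5 m[X7→φ1] = [491508, 204960]
r5 m[X7→φ2] = [23976, 131760]
r5 m[X7→φ3] = [24272, 92232]
r5 m[X6→φ3] = [8, 3]
r5 m[X6→φ6] = [4608, 10512]
r5 m[X13→φ2] = [9, 5]
r5 m[X13→φ7] = [8424, 6696]
r5 m[X11→φ1] = [1, 1]
r5 m[X0→φ4] = [16, 4]
r5 m[X0→φ5] = [696, 332]
r5 m[X0→φ8] = [696, 83]
r5 m[X12→φ0] = [168, 100]
r5 m[X12→φ4] = [7680, 7440]
r6 m[φ0→X7] = [872, 2244]
r6 m[φ0→X12] = [267552, 234576]
r6 m[φ1→X7] = [4, 18]
r6 m[φ1→X11] = [2827656, 2827656]
r6 m[φ2→X7] = [82, 28]
r6 m[φ2→X13] = [455328, 311472]
r6 m[φ3→X7] = [81, 40]
r6 m[φ3→X6] = [402912, 810672]
r6 m[φ4→X0] = [113760, 53520]
r6 m[φ4→X12] = [168, 100]
r6 m[φ5→X0] = [4, 1]
r6 m[φ6→X6] = [8, 3]
r6 m[φ7→X13] = [9, 5]
r6 m[φ8→X0] = [4, 4]
r6 m[X7→φ0] = [26568, 20160]
r6 m[X7→φ1] = [5791824, 2513280]
r6 m[X7→φ2] = [282528, 1615680]
r6 m[X7→φ3] = [286016, 1130976]
r6 m[X6→φ3] = [8, 3]
r6 m[X6→φ6] = [402912, 810672]
r6 m[X13→φ2] = [9, 5]
r6 m[X13→φ7] = [455328, 311472]
r6 m[X11→φ1] = [1, 1]
r6 m[X0→φ4] = [16, 4]
r6 m[X0→φ5] = [455040, 214080]
r6 m[X0→φ8] = [455040, 53520]
r6 m[X12→φ0] = [168, 100]
r6 m[X12→φ4] = [267552, 234576]
r7 m[φ0→X7] = [872, 2244]
r7 m[φ0→X12] = [267552, 234576]
r7 m[φ1→X7] = [4, 18]
r7 m[φ1→X11] = [34203168, 34203168]
r7 m[φ2→X7] = [82, 28]
r7 m[φ2→X13] = [5491584, 3796416]
r7 m[φ3→X7] = [81, 40]
r7 m[φ3→X6] = [4836096, 9905856]
r7 m[φ4→X0] = [3815424, 1839888]
r7 m[φ4→X12] = [168, 100]
r7 m[φ5→X0] = [4, 1]
r7 m[φ6→X6] = [8, 3]
r7 m[φ7→X13] = [9, 5]
r7 m[φ8→X0] = [4, 4]
r7 m[X7→φ0] = [26568, 20160]
r7 m[X7→φ1] = [5791824, 2513280]
r7 m[X7→φ2] = [282528, 1615680]
r7 m[X7→φ3] = [286016, 1130976]
r7 m[X6→φ3] = [8, 3]
r7 m[X6→φ6] = [402912, 810672]
r7 m[X13→φ2] = [9, 5]
r7 m[X13→φ7] = [455328, 311472]
r7 m[X11→φ1] = [1, 1]
r7 m[X0→φ4] = [16, 4]
r7 m[X0→φ5] = [455040, 214080]
r7 m[X0→φ8] = [455040, 53520]
r7 m[X12→φ0] = [168, 100]
r7 m[X12→φ4] = [267552, 234576]
r8 m[φ0→X7] = [872, 2244]
r8 m[φ0→X12] = [267552, 234576]
r8 m[φ1→X7] = [4, 18]
r8 m[φ1→X11] = [34203168, 34203168]
r8 m[φ2→X7] = [82, 28]
r8 m[φ2→X13] = [5491584, 3796416]
r8 m[φ3→X7] = [81, 40]
r8 m[φ3→X6] = [4836096, 9905856]
r8 m[φ4→X0] = [3815424, 1839888]
r8 m[φ4→X12] = [168, 100]
r8 m[φ5→X0] = [4, 1]
r8 m[φ6→X6] = [8, 3]
r8 m[φ7→X13] = [9, 5]
r8 m[φ8→X0] = [4, 4]
r8 m[X7→φ0] = [26568, 20160]
r8 m[X7→φ1] = [5791824, 2513280]
r8 m[X7→φ2] = [282528, 1615680]
r8 m[X7→φ3] = [286016, 1130976]
r8 m[X6→φ3] = [8, 3]
r8 m[X6→φ6] = [4836096, 9905856]
r8 m[X13→φ2] = [9, 5]
r8 m[X13→φ7] = [5491584, 3796416]
r8 m[X11→φ1] = [1, 1]
r8 m[X0→φ4] = [16, 4]
r8 m[X0→φ5] = [15261696, 7359552]
r8 m[X0→φ8] = [15261696, 1839888]
r8 m[X12→φ0] = [168, 100]
r8 m[X12→φ4] = [267552, 234576]
r9 m[φ0→X7] = [872, 2244]
r9 m[φ0→X12] = [267552, 234576]
r9 m[φ1→X7] = [4, 18]
r9 m[φ1→X11] = [34203168, 34203168]
r9 m[φ2→X7] = [82, 28]
r9 m[φ2→X13] = [5491584, 3796416]
r9 m[φ3→X7] = [81, 40]
r9 m[φ3→X6] = [4836096, 9905856]
r9 m[φ4→X0] = [3815424, 1839888]
r9 m[φ4→X12] = [168, 100]
r9 m[φ5→X0] = [4, 1]
r9 m[φ6→X6] = [8, 3]
r9 m[φ7→X13] = [9, 5]
r9 m[φ8→X0] = [4, 4]
r9 m[X7→φ0] = [26568, 20160]
r9 m[X7→φ1] = [5791824, 2513280]
r9 m[X7→φ2] = [282528, 1615680]
r9 m[X7→φ3] = [286016, 1130976]
r9 m[X6→φ3] = [8, 3]
r9 m[X6→φ6] = [4836096, 9905856]
r9 m[X13→φ2] = [9, 5]
r9 m[X13→φ7] = [5491584, 3796416]
r9 m[X11→φ1] = [1, 1]
r9 m[X0→φ4] = [16, 4]
r9 m[X0→φ5] = [15261696, 7359552]
r9 m[X0→φ8] = [15261696, 1839888]
r9 m[X12→φ0] = [168, 100]
r9 m[X12→φ4] = [267552, 234576]
fixed point reached at round 9
b[X13] = ⊗ incoming = [49424256, 18982080]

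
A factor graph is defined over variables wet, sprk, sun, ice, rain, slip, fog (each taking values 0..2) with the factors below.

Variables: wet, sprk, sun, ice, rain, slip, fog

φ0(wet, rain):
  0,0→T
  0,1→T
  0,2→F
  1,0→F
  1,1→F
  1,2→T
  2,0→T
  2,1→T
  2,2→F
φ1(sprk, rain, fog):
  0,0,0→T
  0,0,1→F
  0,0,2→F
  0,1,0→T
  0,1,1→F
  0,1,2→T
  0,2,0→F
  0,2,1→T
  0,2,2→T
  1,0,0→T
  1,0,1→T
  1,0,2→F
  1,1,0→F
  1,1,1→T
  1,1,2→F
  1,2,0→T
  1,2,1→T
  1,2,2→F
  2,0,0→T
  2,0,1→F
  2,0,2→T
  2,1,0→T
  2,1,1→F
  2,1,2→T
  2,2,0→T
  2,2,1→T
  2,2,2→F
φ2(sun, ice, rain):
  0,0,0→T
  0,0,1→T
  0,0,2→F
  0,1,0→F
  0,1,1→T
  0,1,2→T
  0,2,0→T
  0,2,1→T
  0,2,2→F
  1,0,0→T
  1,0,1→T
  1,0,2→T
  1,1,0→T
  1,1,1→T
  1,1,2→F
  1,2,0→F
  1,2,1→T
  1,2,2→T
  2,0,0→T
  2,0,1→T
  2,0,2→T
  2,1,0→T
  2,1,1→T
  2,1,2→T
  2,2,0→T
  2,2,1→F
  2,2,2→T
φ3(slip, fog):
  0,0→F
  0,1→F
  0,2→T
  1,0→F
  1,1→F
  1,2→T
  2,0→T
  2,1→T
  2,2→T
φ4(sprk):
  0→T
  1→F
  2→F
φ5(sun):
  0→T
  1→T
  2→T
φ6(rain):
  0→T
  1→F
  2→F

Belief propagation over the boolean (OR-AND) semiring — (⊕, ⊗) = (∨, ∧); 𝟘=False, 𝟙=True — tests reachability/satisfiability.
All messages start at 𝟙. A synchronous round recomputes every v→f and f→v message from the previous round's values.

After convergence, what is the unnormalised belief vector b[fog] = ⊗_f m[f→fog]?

b[fog] = [T, F, F]

init: all messages = 𝟙 over 3 values
r1 m[φ0→wet] = [T, T, T]
r1 m[φ0→rain] = [T, T, T]
r1 m[φ1→sprk] = [T, T, T]
r1 m[φ1→rain] = [T, T, T]
r1 m[φ1→fog] = [T, T, T]
r1 m[φ2→sun] = [T, T, T]
r1 m[φ2→ice] = [T, T, T]
r1 m[φ2→rain] = [T, T, T]
r1 m[φ3→slip] = [T, T, T]
r1 m[φ3→fog] = [T, T, T]
r1 m[φ4→sprk] = [T, F, F]
r1 m[φ5→sun] = [T, T, T]
r1 m[φ6→rain] = [T, F, F]
r1 m[wet→φ0] = [T, T, T]
r1 m[sprk→φ1] = [T, T, T]
r1 m[sprk→φ4] = [T, T, T]
r1 m[sun→φ2] = [T, T, T]
r1 m[sun→φ5] = [T, T, T]
r1 m[ice→φ2] = [T, T, T]
r1 m[rain→φ0] = [T, T, T]
r1 m[rain→φ1] = [T, T, T]
r1 m[rain→φ2] = [T, T, T]
r1 m[rain→φ6] = [T, T, T]
r1 m[slip→φ3] = [T, T, T]
r1 m[fog→φ1] = [T, T, T]
r1 m[fog→φ3] = [T, T, T]
r2 m[φ0→wet] = [T, T, T]
r2 m[φ0→rain] = [T, T, T]
r2 m[φ1→sprk] = [T, T, T]
r2 m[φ1→rain] = [T, T, T]
r2 m[φ1→fog] = [T, T, T]
r2 m[φ2→sun] = [T, T, T]
r2 m[φ2→ice] = [T, T, T]
r2 m[φ2→rain] = [T, T, T]
r2 m[φ3→slip] = [T, T, T]
r2 m[φ3→fog] = [T, T, T]
r2 m[φ4→sprk] = [T, F, F]
r2 m[φ5→sun] = [T, T, T]
r2 m[φ6→rain] = [T, F, F]
r2 m[wet→φ0] = [T, T, T]
r2 m[sprk→φ1] = [T, F, F]
r2 m[sprk→φ4] = [T, T, T]
r2 m[sun→φ2] = [T, T, T]
r2 m[sun→φ5] = [T, T, T]
r2 m[ice→φ2] = [T, T, T]
r2 m[rain→φ0] = [T, F, F]
r2 m[rain→φ1] = [T, F, F]
r2 m[rain→φ2] = [T, F, F]
r2 m[rain→φ6] = [T, T, T]
r2 m[slip→φ3] = [T, T, T]
r2 m[fog→φ1] = [T, T, T]
r2 m[fog→φ3] = [T, T, T]
r3 m[φ0→wet] = [T, F, T]
r3 m[φ0→rain] = [T, T, T]
r3 m[φ1→sprk] = [T, T, T]
r3 m[φ1→rain] = [T, T, T]
r3 m[φ1→fog] = [T, F, F]
r3 m[φ2→sun] = [T, T, T]
r3 m[φ2→ice] = [T, T, T]
r3 m[φ2→rain] = [T, T, T]
r3 m[φ3→slip] = [T, T, T]
r3 m[φ3→fog] = [T, T, T]
r3 m[φ4→sprk] = [T, F, F]
r3 m[φ5→sun] = [T, T, T]
r3 m[φ6→rain] = [T, F, F]
r3 m[wet→φ0] = [T, T, T]
r3 m[sprk→φ1] = [T, F, F]
r3 m[sprk→φ4] = [T, T, T]
r3 m[sun→φ2] = [T, T, T]
r3 m[sun→φ5] = [T, T, T]
r3 m[ice→φ2] = [T, T, T]
r3 m[rain→φ0] = [T, F, F]
r3 m[rain→φ1] = [T, F, F]
r3 m[rain→φ2] = [T, F, F]
r3 m[rain→φ6] = [T, T, T]
r3 m[slip→φ3] = [T, T, T]
r3 m[fog→φ1] = [T, T, T]
r3 m[fog→φ3] = [T, T, T]
r4 m[φ0→wet] = [T, F, T]
r4 m[φ0→rain] = [T, T, T]
r4 m[φ1→sprk] = [T, T, T]
r4 m[φ1→rain] = [T, T, T]
r4 m[φ1→fog] = [T, F, F]
r4 m[φ2→sun] = [T, T, T]
r4 m[φ2→ice] = [T, T, T]
r4 m[φ2→rain] = [T, T, T]
r4 m[φ3→slip] = [T, T, T]
r4 m[φ3→fog] = [T, T, T]
r4 m[φ4→sprk] = [T, F, F]
r4 m[φ5→sun] = [T, T, T]
r4 m[φ6→rain] = [T, F, F]
r4 m[wet→φ0] = [T, T, T]
r4 m[sprk→φ1] = [T, F, F]
r4 m[sprk→φ4] = [T, T, T]
r4 m[sun→φ2] = [T, T, T]
r4 m[sun→φ5] = [T, T, T]
r4 m[ice→φ2] = [T, T, T]
r4 m[rain→φ0] = [T, F, F]
r4 m[rain→φ1] = [T, F, F]
r4 m[rain→φ2] = [T, F, F]
r4 m[rain→φ6] = [T, T, T]
r4 m[slip→φ3] = [T, T, T]
r4 m[fog→φ1] = [T, T, T]
r4 m[fog→φ3] = [T, F, F]
r5 m[φ0→wet] = [T, F, T]
r5 m[φ0→rain] = [T, T, T]
r5 m[φ1→sprk] = [T, T, T]
r5 m[φ1→rain] = [T, T, T]
r5 m[φ1→fog] = [T, F, F]
r5 m[φ2→sun] = [T, T, T]
r5 m[φ2→ice] = [T, T, T]
r5 m[φ2→rain] = [T, T, T]
r5 m[φ3→slip] = [F, F, T]
r5 m[φ3→fog] = [T, T, T]
r5 m[φ4→sprk] = [T, F, F]
r5 m[φ5→sun] = [T, T, T]
r5 m[φ6→rain] = [T, F, F]
r5 m[wet→φ0] = [T, T, T]
r5 m[sprk→φ1] = [T, F, F]
r5 m[sprk→φ4] = [T, T, T]
r5 m[sun→φ2] = [T, T, T]
r5 m[sun→φ5] = [T, T, T]
r5 m[ice→φ2] = [T, T, T]
r5 m[rain→φ0] = [T, F, F]
r5 m[rain→φ1] = [T, F, F]
r5 m[rain→φ2] = [T, F, F]
r5 m[rain→φ6] = [T, T, T]
r5 m[slip→φ3] = [T, T, T]
r5 m[fog→φ1] = [T, T, T]
r5 m[fog→φ3] = [T, F, F]
r6 m[φ0→wet] = [T, F, T]
r6 m[φ0→rain] = [T, T, T]
r6 m[φ1→sprk] = [T, T, T]
r6 m[φ1→rain] = [T, T, T]
r6 m[φ1→fog] = [T, F, F]
r6 m[φ2→sun] = [T, T, T]
r6 m[φ2→ice] = [T, T, T]
r6 m[φ2→rain] = [T, T, T]
r6 m[φ3→slip] = [F, F, T]
r6 m[φ3→fog] = [T, T, T]
r6 m[φ4→sprk] = [T, F, F]
r6 m[φ5→sun] = [T, T, T]
r6 m[φ6→rain] = [T, F, F]
r6 m[wet→φ0] = [T, T, T]
r6 m[sprk→φ1] = [T, F, F]
r6 m[sprk→φ4] = [T, T, T]
r6 m[sun→φ2] = [T, T, T]
r6 m[sun→φ5] = [T, T, T]
r6 m[ice→φ2] = [T, T, T]
r6 m[rain→φ0] = [T, F, F]
r6 m[rain→φ1] = [T, F, F]
r6 m[rain→φ2] = [T, F, F]
r6 m[rain→φ6] = [T, T, T]
r6 m[slip→φ3] = [T, T, T]
r6 m[fog→φ1] = [T, T, T]
r6 m[fog→φ3] = [T, F, F]
fixed point reached at round 6
b[fog] = ⊗ incoming = [T, F, F]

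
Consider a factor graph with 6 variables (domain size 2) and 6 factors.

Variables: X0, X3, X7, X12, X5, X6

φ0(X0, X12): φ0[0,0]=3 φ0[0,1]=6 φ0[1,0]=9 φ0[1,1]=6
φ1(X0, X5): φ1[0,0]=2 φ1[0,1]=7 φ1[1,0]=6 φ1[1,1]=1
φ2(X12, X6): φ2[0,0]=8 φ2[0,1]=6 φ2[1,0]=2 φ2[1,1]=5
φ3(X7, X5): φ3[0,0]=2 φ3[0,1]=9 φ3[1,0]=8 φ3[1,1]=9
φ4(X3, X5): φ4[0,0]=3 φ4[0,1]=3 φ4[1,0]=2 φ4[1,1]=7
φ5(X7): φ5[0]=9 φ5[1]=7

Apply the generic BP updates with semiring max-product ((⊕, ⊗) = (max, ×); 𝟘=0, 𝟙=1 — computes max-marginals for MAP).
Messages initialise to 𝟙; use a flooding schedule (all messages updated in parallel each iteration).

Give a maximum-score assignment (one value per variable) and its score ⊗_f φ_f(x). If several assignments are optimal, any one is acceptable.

assignment: (X0=0, X3=1, X7=0, X12=1, X5=1, X6=1); score = 119070

init: all messages = 𝟙 over 2 values
r1 m[φ0→X0] = [6, 9]
r1 m[φ0→X12] = [9, 6]
r1 m[φ1→X0] = [7, 6]
r1 m[φ1→X5] = [6, 7]
r1 m[φ2→X12] = [8, 5]
r1 m[φ2→X6] = [8, 6]
r1 m[φ3→X7] = [9, 9]
r1 m[φ3→X5] = [8, 9]
r1 m[φ4→X3] = [3, 7]
r1 m[φ4→X5] = [3, 7]
r1 m[φ5→X7] = [9, 7]
r1 m[X0→φ0] = [1, 1]
r1 m[X0→φ1] = [1, 1]
r1 m[X3→φ4] = [1, 1]
r1 m[X7→φ3] = [1, 1]
r1 m[X7→φ5] = [1, 1]
r1 m[X12→φ0] = [1, 1]
r1 m[X12→φ2] = [1, 1]
r1 m[X5→φ1] = [1, 1]
r1 m[X5→φ3] = [1, 1]
r1 m[X5→φ4] = [1, 1]
r1 m[X6→φ2] = [1, 1]
r2 m[φ0→X0] = [6, 9]
r2 m[φ0→X12] = [9, 6]
r2 m[φ1→X0] = [7, 6]
r2 m[φ1→X5] = [6, 7]
r2 m[φ2→X12] = [8, 5]
r2 m[φ2→X6] = [8, 6]
r2 m[φ3→X7] = [9, 9]
r2 m[φ3→X5] = [8, 9]
r2 m[φ4→X3] = [3, 7]
r2 m[φ4→X5] = [3, 7]
r2 m[φ5→X7] = [9, 7]
r2 m[X0→φ0] = [7, 6]
r2 m[X0→φ1] = [6, 9]
r2 m[X3→φ4] = [1, 1]
r2 m[X7→φ3] = [9, 7]
r2 m[X7→φ5] = [9, 9]
r2 m[X12→φ0] = [8, 5]
r2 m[X12→φ2] = [9, 6]
r2 m[X5→φ1] = [24, 63]
r2 m[X5→φ3] = [18, 49]
r2 m[X5→φ4] = [48, 63]
r2 m[X6→φ2] = [1, 1]
r3 m[φ0→X0] = [30, 72]
r3 m[φ0→X12] = [54, 42]
r3 m[φ1→X0] = [441, 144]
r3 m[φ1→X5] = [54, 42]
r3 m[φ2→X12] = [8, 5]
r3 m[φ2→X6] = [72, 54]
r3 m[φ3→X7] = [441, 441]
r3 m[φ3→X5] = [56, 81]
r3 m[φ4→X3] = [189, 441]
r3 m[φ4→X5] = [3, 7]
r3 m[φ5→X7] = [9, 7]
r3 m[X0→φ0] = [7, 6]
r3 m[X0→φ1] = [6, 9]
r3 m[X3→φ4] = [1, 1]
r3 m[X7→φ3] = [9, 7]
r3 m[X7→φ5] = [9, 9]
r3 m[X12→φ0] = [8, 5]
r3 m[X12→φ2] = [9, 6]
r3 m[X5→φ1] = [24, 63]
r3 m[X5→φ3] = [18, 49]
r3 m[X5→φ4] = [48, 63]
r3 m[X6→φ2] = [1, 1]
r4 m[φ0→X0] = [30, 72]
r4 m[φ0→X12] = [54, 42]
r4 m[φ1→X0] = [441, 144]
r4 m[φ1→X5] = [54, 42]
r4 m[φ2→X12] = [8, 5]
r4 m[φ2→X6] = [72, 54]
r4 m[φ3→X7] = [441, 441]
r4 m[φ3→X5] = [56, 81]
r4 m[φ4→X3] = [189, 441]
r4 m[φ4→X5] = [3, 7]
r4 m[φ5→X7] = [9, 7]
r4 m[X0→φ0] = [441, 144]
r4 m[X0→φ1] = [30, 72]
r4 m[X3→φ4] = [1, 1]
r4 m[X7→φ3] = [9, 7]
r4 m[X7→φ5] = [441, 441]
r4 m[X12→φ0] = [8, 5]
r4 m[X12→φ2] = [54, 42]
r4 m[X5→φ1] = [168, 567]
r4 m[X5→φ3] = [162, 294]
r4 m[X5→φ4] = [3024, 3402]
r4 m[X6→φ2] = [1, 1]
r5 m[φ0→X0] = [30, 72]
r5 m[φ0→X12] = [1323, 2646]
r5 m[φ1→X0] = [3969, 1008]
r5 m[φ1→X5] = [432, 210]
r5 m[φ2→X12] = [8, 5]
r5 m[φ2→X6] = [432, 324]
r5 m[φ3→X7] = [2646, 2646]
r5 m[φ3→X5] = [56, 81]
r5 m[φ4→X3] = [10206, 23814]
r5 m[φ4→X5] = [3, 7]
r5 m[φ5→X7] = [9, 7]
r5 m[X0→φ0] = [441, 144]
r5 m[X0→φ1] = [30, 72]
r5 m[X3→φ4] = [1, 1]
r5 m[X7→φ3] = [9, 7]
r5 m[X7→φ5] = [441, 441]
r5 m[X12→φ0] = [8, 5]
r5 m[X12→φ2] = [54, 42]
r5 m[X5→φ1] = [168, 567]
r5 m[X5→φ3] = [162, 294]
r5 m[X5→φ4] = [3024, 3402]
r5 m[X6→φ2] = [1, 1]
r6 m[φ0→X0] = [30, 72]
r6 m[φ0→X12] = [1323, 2646]
r6 m[φ1→X0] = [3969, 1008]
r6 m[φ1→X5] = [432, 210]
r6 m[φ2→X12] = [8, 5]
r6 m[φ2→X6] = [432, 324]
r6 m[φ3→X7] = [2646, 2646]
r6 m[φ3→X5] = [56, 81]
r6 m[φ4→X3] = [10206, 23814]
r6 m[φ4→X5] = [3, 7]
r6 m[φ5→X7] = [9, 7]
r6 m[X0→φ0] = [3969, 1008]
r6 m[X0→φ1] = [30, 72]
r6 m[X3→φ4] = [1, 1]
r6 m[X7→φ3] = [9, 7]
r6 m[X7→φ5] = [2646, 2646]
r6 m[X12→φ0] = [8, 5]
r6 m[X12→φ2] = [1323, 2646]
r6 m[X5→φ1] = [168, 567]
r6 m[X5→φ3] = [1296, 1470]
r6 m[X5→φ4] = [24192, 17010]
r6 m[X6→φ2] = [1, 1]
r7 m[φ0→X0] = [30, 72]
r7 m[φ0→X12] = [11907, 23814]
r7 m[φ1→X0] = [3969, 1008]
r7 m[φ1→X5] = [432, 210]
r7 m[φ2→X12] = [8, 5]
r7 m[φ2→X6] = [10584, 13230]
r7 m[φ3→X7] = [13230, 13230]
r7 m[φ3→X5] = [56, 81]
r7 m[φ4→X3] = [72576, 119070]
r7 m[φ4→X5] = [3, 7]
r7 m[φ5→X7] = [9, 7]
r7 m[X0→φ0] = [3969, 1008]
r7 m[X0→φ1] = [30, 72]
r7 m[X3→φ4] = [1, 1]
r7 m[X7→φ3] = [9, 7]
r7 m[X7→φ5] = [2646, 2646]
r7 m[X12→φ0] = [8, 5]
r7 m[X12→φ2] = [1323, 2646]
r7 m[X5→φ1] = [168, 567]
r7 m[X5→φ3] = [1296, 1470]
r7 m[X5→φ4] = [24192, 17010]
r7 m[X6→φ2] = [1, 1]
r8 m[φ0→X0] = [30, 72]
r8 m[φ0→X12] = [11907, 23814]
r8 m[φ1→X0] = [3969, 1008]
r8 m[φ1→X5] = [432, 210]
r8 m[φ2→X12] = [8, 5]
r8 m[φ2→X6] = [10584, 13230]
r8 m[φ3→X7] = [13230, 13230]
r8 m[φ3→X5] = [56, 81]
r8 m[φ4→X3] = [72576, 119070]
r8 m[φ4→X5] = [3, 7]
r8 m[φ5→X7] = [9, 7]
r8 m[X0→φ0] = [3969, 1008]
r8 m[X0→φ1] = [30, 72]
r8 m[X3→φ4] = [1, 1]
r8 m[X7→φ3] = [9, 7]
r8 m[X7→φ5] = [13230, 13230]
r8 m[X12→φ0] = [8, 5]
r8 m[X12→φ2] = [11907, 23814]
r8 m[X5→φ1] = [168, 567]
r8 m[X5→φ3] = [1296, 1470]
r8 m[X5→φ4] = [24192, 17010]
r8 m[X6→φ2] = [1, 1]
r9 m[φ0→X0] = [30, 72]
r9 m[φ0→X12] = [11907, 23814]
r9 m[φ1→X0] = [3969, 1008]
r9 m[φ1→X5] = [432, 210]
r9 m[φ2→X12] = [8, 5]
r9 m[φ2→X6] = [95256, 119070]
r9 m[φ3→X7] = [13230, 13230]
r9 m[φ3→X5] = [56, 81]
r9 m[φ4→X3] = [72576, 119070]
r9 m[φ4→X5] = [3, 7]
r9 m[φ5→X7] = [9, 7]
r9 m[X0→φ0] = [3969, 1008]
r9 m[X0→φ1] = [30, 72]
r9 m[X3→φ4] = [1, 1]
r9 m[X7→φ3] = [9, 7]
r9 m[X7→φ5] = [13230, 13230]
r9 m[X12→φ0] = [8, 5]
r9 m[X12→φ2] = [11907, 23814]
r9 m[X5→φ1] = [168, 567]
r9 m[X5→φ3] = [1296, 1470]
r9 m[X5→φ4] = [24192, 17010]
r9 m[X6→φ2] = [1, 1]
r10 m[φ0→X0] = [30, 72]
r10 m[φ0→X12] = [11907, 23814]
r10 m[φ1→X0] = [3969, 1008]
r10 m[φ1→X5] = [432, 210]
r10 m[φ2→X12] = [8, 5]
r10 m[φ2→X6] = [95256, 119070]
r10 m[φ3→X7] = [13230, 13230]
r10 m[φ3→X5] = [56, 81]
r10 m[φ4→X3] = [72576, 119070]
r10 m[φ4→X5] = [3, 7]
r10 m[φ5→X7] = [9, 7]
r10 m[X0→φ0] = [3969, 1008]
r10 m[X0→φ1] = [30, 72]
r10 m[X3→φ4] = [1, 1]
r10 m[X7→φ3] = [9, 7]
r10 m[X7→φ5] = [13230, 13230]
r10 m[X12→φ0] = [8, 5]
r10 m[X12→φ2] = [11907, 23814]
r10 m[X5→φ1] = [168, 567]
r10 m[X5→φ3] = [1296, 1470]
r10 m[X5→φ4] = [24192, 17010]
r10 m[X6→φ2] = [1, 1]
fixed point reached at round 10
traceback from X0: (X0=0, X3=1, X7=0, X12=1, X5=1, X6=1), score=119070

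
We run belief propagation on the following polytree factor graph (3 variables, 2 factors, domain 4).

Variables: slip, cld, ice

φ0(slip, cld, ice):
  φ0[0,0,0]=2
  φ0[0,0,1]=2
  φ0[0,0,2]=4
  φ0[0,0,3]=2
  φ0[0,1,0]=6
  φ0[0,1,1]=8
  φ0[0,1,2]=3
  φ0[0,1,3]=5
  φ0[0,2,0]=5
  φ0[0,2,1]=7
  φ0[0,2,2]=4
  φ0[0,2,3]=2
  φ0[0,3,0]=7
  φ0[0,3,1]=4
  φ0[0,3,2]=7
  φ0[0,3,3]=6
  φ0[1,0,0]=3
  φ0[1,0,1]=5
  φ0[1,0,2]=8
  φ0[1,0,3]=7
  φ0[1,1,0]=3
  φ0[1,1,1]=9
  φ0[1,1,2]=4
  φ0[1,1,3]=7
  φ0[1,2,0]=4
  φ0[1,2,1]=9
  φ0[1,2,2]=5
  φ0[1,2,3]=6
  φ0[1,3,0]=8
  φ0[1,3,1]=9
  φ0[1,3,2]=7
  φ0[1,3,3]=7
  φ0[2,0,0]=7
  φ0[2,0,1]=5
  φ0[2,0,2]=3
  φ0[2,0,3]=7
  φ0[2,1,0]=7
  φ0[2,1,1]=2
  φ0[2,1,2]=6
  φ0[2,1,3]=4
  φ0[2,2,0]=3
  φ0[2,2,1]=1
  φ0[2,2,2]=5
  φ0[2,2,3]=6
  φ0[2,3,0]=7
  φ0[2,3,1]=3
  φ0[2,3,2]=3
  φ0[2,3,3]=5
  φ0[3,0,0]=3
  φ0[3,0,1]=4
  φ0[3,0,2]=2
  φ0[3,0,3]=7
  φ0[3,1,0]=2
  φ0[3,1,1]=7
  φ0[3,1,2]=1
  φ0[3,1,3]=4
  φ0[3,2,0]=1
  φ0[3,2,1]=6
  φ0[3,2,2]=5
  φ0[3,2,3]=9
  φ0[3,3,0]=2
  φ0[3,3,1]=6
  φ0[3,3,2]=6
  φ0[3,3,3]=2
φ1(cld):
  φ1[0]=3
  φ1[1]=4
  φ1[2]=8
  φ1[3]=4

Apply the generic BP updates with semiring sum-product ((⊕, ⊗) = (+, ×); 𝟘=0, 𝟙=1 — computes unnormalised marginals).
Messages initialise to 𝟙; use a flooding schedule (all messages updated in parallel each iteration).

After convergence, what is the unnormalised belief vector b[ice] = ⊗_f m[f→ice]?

init: all messages = 𝟙 over 4 values
r1 m[φ0→slip] = [74, 101, 74, 67]
r1 m[φ0→cld] = [71, 78, 78, 89]
r1 m[φ0→ice] = [70, 87, 73, 86]
r1 m[φ1→cld] = [3, 4, 8, 4]
r1 m[slip→φ0] = [1, 1, 1, 1]
r1 m[cld→φ0] = [1, 1, 1, 1]
r1 m[cld→φ1] = [1, 1, 1, 1]
r1 m[ice→φ0] = [1, 1, 1, 1]
r2 m[φ0→slip] = [74, 101, 74, 67]
r2 m[φ0→cld] = [71, 78, 78, 89]
r2 m[φ0→ice] = [70, 87, 73, 86]
r2 m[φ1→cld] = [3, 4, 8, 4]
r2 m[slip→φ0] = [1, 1, 1, 1]
r2 m[cld→φ0] = [3, 4, 8, 4]
r2 m[cld→φ1] = [71, 78, 78, 89]
r2 m[ice→φ0] = [1, 1, 1, 1]
r3 m[φ0→slip] = [358, 477, 334, 336]
r3 m[φ0→cld] = [71, 78, 78, 89]
r3 m[φ0→ice] = [317, 424, 351, 413]
r3 m[φ1→cld] = [3, 4, 8, 4]
r3 m[slip→φ0] = [1, 1, 1, 1]
r3 m[cld→φ0] = [3, 4, 8, 4]
r3 m[cld→φ1] = [71, 78, 78, 89]
r3 m[ice→φ0] = [1, 1, 1, 1]
r4 m[φ0→slip] = [358, 477, 334, 336]
r4 m[φ0→cld] = [71, 78, 78, 89]
r4 m[φ0→ice] = [317, 424, 351, 413]
r4 m[φ1→cld] = [3, 4, 8, 4]
r4 m[slip→φ0] = [1, 1, 1, 1]
r4 m[cld→φ0] = [3, 4, 8, 4]
r4 m[cld→φ1] = [71, 78, 78, 89]
r4 m[ice→φ0] = [1, 1, 1, 1]
fixed point reached at round 4
b[ice] = ⊗ incoming = [317, 424, 351, 413]

b[ice] = [317, 424, 351, 413]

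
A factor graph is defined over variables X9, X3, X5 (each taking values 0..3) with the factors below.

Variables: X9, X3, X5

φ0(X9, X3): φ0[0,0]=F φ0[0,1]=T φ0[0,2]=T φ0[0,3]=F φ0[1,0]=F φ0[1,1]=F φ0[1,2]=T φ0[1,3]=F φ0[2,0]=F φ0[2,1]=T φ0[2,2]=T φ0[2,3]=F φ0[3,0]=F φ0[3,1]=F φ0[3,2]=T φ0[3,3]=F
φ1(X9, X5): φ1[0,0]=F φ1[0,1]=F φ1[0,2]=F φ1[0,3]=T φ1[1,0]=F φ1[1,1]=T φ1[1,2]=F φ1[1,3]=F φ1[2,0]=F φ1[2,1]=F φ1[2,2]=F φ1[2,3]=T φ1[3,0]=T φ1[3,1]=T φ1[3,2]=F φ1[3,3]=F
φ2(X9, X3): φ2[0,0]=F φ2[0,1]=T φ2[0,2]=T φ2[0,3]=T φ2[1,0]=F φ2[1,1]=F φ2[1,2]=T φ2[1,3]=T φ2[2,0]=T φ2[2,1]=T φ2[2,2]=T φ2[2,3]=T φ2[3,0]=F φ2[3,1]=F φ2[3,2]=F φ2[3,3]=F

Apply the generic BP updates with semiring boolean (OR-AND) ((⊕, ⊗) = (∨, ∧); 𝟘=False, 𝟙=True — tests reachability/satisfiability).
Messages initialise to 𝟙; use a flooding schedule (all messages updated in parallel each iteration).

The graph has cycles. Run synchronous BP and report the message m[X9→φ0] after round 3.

message @ round 3 = [T, T, T, F]

init: all messages = 𝟙 over 4 values
r1 m[φ0→X9] = [T, T, T, T]
r1 m[φ0→X3] = [F, T, T, F]
r1 m[φ1→X9] = [T, T, T, T]
r1 m[φ1→X5] = [T, T, F, T]
r1 m[φ2→X9] = [T, T, T, F]
r1 m[φ2→X3] = [T, T, T, T]
r1 m[X9→φ0] = [T, T, T, T]
r1 m[X9→φ1] = [T, T, T, T]
r1 m[X9→φ2] = [T, T, T, T]
r1 m[X3→φ0] = [T, T, T, T]
r1 m[X3→φ2] = [T, T, T, T]
r1 m[X5→φ1] = [T, T, T, T]
r2 m[φ0→X9] = [T, T, T, T]
r2 m[φ0→X3] = [F, T, T, F]
r2 m[φ1→X9] = [T, T, T, T]
r2 m[φ1→X5] = [T, T, F, T]
r2 m[φ2→X9] = [T, T, T, F]
r2 m[φ2→X3] = [T, T, T, T]
r2 m[X9→φ0] = [T, T, T, F]
r2 m[X9→φ1] = [T, T, T, F]
r2 m[X9→φ2] = [T, T, T, T]
r2 m[X3→φ0] = [T, T, T, T]
r2 m[X3→φ2] = [F, T, T, F]
r2 m[X5→φ1] = [T, T, T, T]
r3 m[φ0→X9] = [T, T, T, T]
r3 m[φ0→X3] = [F, T, T, F]
r3 m[φ1→X9] = [T, T, T, T]
r3 m[φ1→X5] = [F, T, F, T]
r3 m[φ2→X9] = [T, T, T, F]
r3 m[φ2→X3] = [T, T, T, T]
r3 m[X9→φ0] = [T, T, T, F]
r3 m[X9→φ1] = [T, T, T, F]
r3 m[X9→φ2] = [T, T, T, T]
r3 m[X3→φ0] = [T, T, T, T]
r3 m[X3→φ2] = [F, T, T, F]
r3 m[X5→φ1] = [T, T, T, T]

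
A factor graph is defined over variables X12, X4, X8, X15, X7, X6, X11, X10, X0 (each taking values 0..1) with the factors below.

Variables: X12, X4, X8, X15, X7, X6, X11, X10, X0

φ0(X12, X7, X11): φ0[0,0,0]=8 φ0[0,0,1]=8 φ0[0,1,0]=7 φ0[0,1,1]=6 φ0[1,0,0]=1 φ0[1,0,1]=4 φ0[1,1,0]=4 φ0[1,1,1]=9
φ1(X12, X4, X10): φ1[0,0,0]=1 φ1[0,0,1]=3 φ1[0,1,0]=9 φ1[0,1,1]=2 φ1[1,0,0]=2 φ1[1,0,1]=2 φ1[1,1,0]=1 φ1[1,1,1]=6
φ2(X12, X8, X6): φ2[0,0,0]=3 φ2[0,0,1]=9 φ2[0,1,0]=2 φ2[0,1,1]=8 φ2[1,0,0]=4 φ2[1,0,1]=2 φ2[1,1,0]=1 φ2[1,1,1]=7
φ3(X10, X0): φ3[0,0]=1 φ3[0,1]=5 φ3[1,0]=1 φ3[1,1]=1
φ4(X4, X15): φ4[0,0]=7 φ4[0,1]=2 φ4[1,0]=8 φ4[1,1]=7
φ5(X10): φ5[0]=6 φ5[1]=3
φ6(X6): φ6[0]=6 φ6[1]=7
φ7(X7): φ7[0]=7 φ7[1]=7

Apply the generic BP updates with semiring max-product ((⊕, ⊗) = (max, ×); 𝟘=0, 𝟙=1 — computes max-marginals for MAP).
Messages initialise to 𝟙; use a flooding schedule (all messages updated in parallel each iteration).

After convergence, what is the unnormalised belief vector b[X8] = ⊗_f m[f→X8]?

init: all messages = 𝟙 over 2 values
r1 m[φ0→X12] = [8, 9]
r1 m[φ0→X7] = [8, 9]
r1 m[φ0→X11] = [8, 9]
r1 m[φ1→X12] = [9, 6]
r1 m[φ1→X4] = [3, 9]
r1 m[φ1→X10] = [9, 6]
r1 m[φ2→X12] = [9, 7]
r1 m[φ2→X8] = [9, 8]
r1 m[φ2→X6] = [4, 9]
r1 m[φ3→X10] = [5, 1]
r1 m[φ3→X0] = [1, 5]
r1 m[φ4→X4] = [7, 8]
r1 m[φ4→X15] = [8, 7]
r1 m[φ5→X10] = [6, 3]
r1 m[φ6→X6] = [6, 7]
r1 m[φ7→X7] = [7, 7]
r1 m[X12→φ0] = [1, 1]
r1 m[X12→φ1] = [1, 1]
r1 m[X12→φ2] = [1, 1]
r1 m[X4→φ1] = [1, 1]
r1 m[X4→φ4] = [1, 1]
r1 m[X8→φ2] = [1, 1]
r1 m[X15→φ4] = [1, 1]
r1 m[X7→φ0] = [1, 1]
r1 m[X7→φ7] = [1, 1]
r1 m[X6→φ2] = [1, 1]
r1 m[X6→φ6] = [1, 1]
r1 m[X11→φ0] = [1, 1]
r1 m[X10→φ1] = [1, 1]
r1 m[X10→φ3] = [1, 1]
r1 m[X10→φ5] = [1, 1]
r1 m[X0→φ3] = [1, 1]
r2 m[φ0→X12] = [8, 9]
r2 m[φ0→X7] = [8, 9]
r2 m[φ0→X11] = [8, 9]
r2 m[φ1→X12] = [9, 6]
r2 m[φ1→X4] = [3, 9]
r2 m[φ1→X10] = [9, 6]
r2 m[φ2→X12] = [9, 7]
r2 m[φ2→X8] = [9, 8]
r2 m[φ2→X6] = [4, 9]
r2 m[φ3→X10] = [5, 1]
r2 m[φ3→X0] = [1, 5]
r2 m[φ4→X4] = [7, 8]
r2 m[φ4→X15] = [8, 7]
r2 m[φ5→X10] = [6, 3]
r2 m[φ6→X6] = [6, 7]
r2 m[φ7→X7] = [7, 7]
r2 m[X12→φ0] = [81, 42]
r2 m[X12→φ1] = [72, 63]
r2 m[X12→φ2] = [72, 54]
r2 m[X4→φ1] = [7, 8]
r2 m[X4→φ4] = [3, 9]
r2 m[X8→φ2] = [1, 1]
r2 m[X15→φ4] = [1, 1]
r2 m[X7→φ0] = [7, 7]
r2 m[X7→φ7] = [8, 9]
r2 m[X6→φ2] = [6, 7]
r2 m[X6→φ6] = [4, 9]
r2 m[X11→φ0] = [1, 1]
r2 m[X10→φ1] = [30, 3]
r2 m[X10→φ3] = [54, 18]
r2 m[X10→φ5] = [45, 6]
r2 m[X0→φ3] = [1, 1]
r3 m[φ0→X12] = [56, 63]
r3 m[φ0→X7] = [648, 567]
r3 m[φ0→X11] = [4536, 4536]
r3 m[φ1→X12] = [2160, 420]
r3 m[φ1→X4] = [3780, 19440]
r3 m[φ1→X10] = [5184, 3024]
r3 m[φ2→X12] = [63, 49]
r3 m[φ2→X8] = [4536, 4032]
r3 m[φ2→X6] = [216, 648]
r3 m[φ3→X10] = [5, 1]
r3 m[φ3→X0] = [54, 270]
r3 m[φ4→X4] = [7, 8]
r3 m[φ4→X15] = [72, 63]
r3 m[φ5→X10] = [6, 3]
r3 m[φ6→X6] = [6, 7]
r3 m[φ7→X7] = [7, 7]
r3 m[X12→φ0] = [81, 42]
r3 m[X12→φ1] = [72, 63]
r3 m[X12→φ2] = [72, 54]
r3 m[X4→φ1] = [7, 8]
r3 m[X4→φ4] = [3, 9]
r3 m[X8→φ2] = [1, 1]
r3 m[X15→φ4] = [1, 1]
r3 m[X7→φ0] = [7, 7]
r3 m[X7→φ7] = [8, 9]
r3 m[X6→φ2] = [6, 7]
r3 m[X6→φ6] = [4, 9]
r3 m[X11→φ0] = [1, 1]
r3 m[X10→φ1] = [30, 3]
r3 m[X10→φ3] = [54, 18]
r3 m[X10→φ5] = [45, 6]
r3 m[X0→φ3] = [1, 1]
r4 m[φ0→X12] = [56, 63]
r4 m[φ0→X7] = [648, 567]
r4 m[φ0→X11] = [4536, 4536]
r4 m[φ1→X12] = [2160, 420]
r4 m[φ1→X4] = [3780, 19440]
r4 m[φ1→X10] = [5184, 3024]
r4 m[φ2→X12] = [63, 49]
r4 m[φ2→X8] = [4536, 4032]
r4 m[φ2→X6] = [216, 648]
r4 m[φ3→X10] = [5, 1]
r4 m[φ3→X0] = [54, 270]
r4 m[φ4→X4] = [7, 8]
r4 m[φ4→X15] = [72, 63]
r4 m[φ5→X10] = [6, 3]
r4 m[φ6→X6] = [6, 7]
r4 m[φ7→X7] = [7, 7]
r4 m[X12→φ0] = [136080, 20580]
r4 m[X12→φ1] = [3528, 3087]
r4 m[X12→φ2] = [120960, 26460]
r4 m[X4→φ1] = [7, 8]
r4 m[X4→φ4] = [3780, 19440]
r4 m[X8→φ2] = [1, 1]
r4 m[X15→φ4] = [1, 1]
r4 m[X7→φ0] = [7, 7]
r4 m[X7→φ7] = [648, 567]
r4 m[X6→φ2] = [6, 7]
r4 m[X6→φ6] = [216, 648]
r4 m[X11→φ0] = [1, 1]
r4 m[X10→φ1] = [30, 3]
r4 m[X10→φ3] = [31104, 9072]
r4 m[X10→φ5] = [25920, 3024]
r4 m[X0→φ3] = [1, 1]
r5 m[φ0→X12] = [56, 63]
r5 m[φ0→X7] = [1088640, 952560]
r5 m[φ0→X11] = [7620480, 7620480]
r5 m[φ1→X12] = [2160, 420]
r5 m[φ1→X4] = [185220, 952560]
r5 m[φ1→X10] = [254016, 148176]
r5 m[φ2→X12] = [63, 49]
r5 m[φ2→X8] = [7620480, 6773760]
r5 m[φ2→X6] = [362880, 1088640]
r5 m[φ3→X10] = [5, 1]
r5 m[φ3→X0] = [31104, 155520]
r5 m[φ4→X4] = [7, 8]
r5 m[φ4→X15] = [155520, 136080]
r5 m[φ5→X10] = [6, 3]
r5 m[φ6→X6] = [6, 7]
r5 m[φ7→X7] = [7, 7]
r5 m[X12→φ0] = [136080, 20580]
r5 m[X12→φ1] = [3528, 3087]
r5 m[X12→φ2] = [120960, 26460]
r5 m[X4→φ1] = [7, 8]
r5 m[X4→φ4] = [3780, 19440]
r5 m[X8→φ2] = [1, 1]
r5 m[X15→φ4] = [1, 1]
r5 m[X7→φ0] = [7, 7]
r5 m[X7→φ7] = [648, 567]
r5 m[X6→φ2] = [6, 7]
r5 m[X6→φ6] = [216, 648]
r5 m[X11→φ0] = [1, 1]
r5 m[X10→φ1] = [30, 3]
r5 m[X10→φ3] = [31104, 9072]
r5 m[X10→φ5] = [25920, 3024]
r5 m[X0→φ3] = [1, 1]
r6 m[φ0→X12] = [56, 63]
r6 m[φ0→X7] = [1088640, 952560]
r6 m[φ0→X11] = [7620480, 7620480]
r6 m[φ1→X12] = [2160, 420]
r6 m[φ1→X4] = [185220, 952560]
r6 m[φ1→X10] = [254016, 148176]
r6 m[φ2→X12] = [63, 49]
r6 m[φ2→X8] = [7620480, 6773760]
r6 m[φ2→X6] = [362880, 1088640]
r6 m[φ3→X10] = [5, 1]
r6 m[φ3→X0] = [31104, 155520]
r6 m[φ4→X4] = [7, 8]
r6 m[φ4→X15] = [155520, 136080]
r6 m[φ5→X10] = [6, 3]
r6 m[φ6→X6] = [6, 7]
r6 m[φ7→X7] = [7, 7]
r6 m[X12→φ0] = [136080, 20580]
r6 m[X12→φ1] = [3528, 3087]
r6 m[X12→φ2] = [120960, 26460]
r6 m[X4→φ1] = [7, 8]
r6 m[X4→φ4] = [185220, 952560]
r6 m[X8→φ2] = [1, 1]
r6 m[X15→φ4] = [1, 1]
r6 m[X7→φ0] = [7, 7]
r6 m[X7→φ7] = [1088640, 952560]
r6 m[X6→φ2] = [6, 7]
r6 m[X6→φ6] = [362880, 1088640]
r6 m[X11→φ0] = [1, 1]
r6 m[X10→φ1] = [30, 3]
r6 m[X10→φ3] = [1524096, 444528]
r6 m[X10→φ5] = [1270080, 148176]
r6 m[X0→φ3] = [1, 1]
r7 m[φ0→X12] = [56, 63]
r7 m[φ0→X7] = [1088640, 952560]
r7 m[φ0→X11] = [7620480, 7620480]
r7 m[φ1→X12] = [2160, 420]
r7 m[φ1→X4] = [185220, 952560]
r7 m[φ1→X10] = [254016, 148176]
r7 m[φ2→X12] = [63, 49]
r7 m[φ2→X8] = [7620480, 6773760]
r7 m[φ2→X6] = [362880, 1088640]
r7 m[φ3→X10] = [5, 1]
r7 m[φ3→X0] = [1524096, 7620480]
r7 m[φ4→X4] = [7, 8]
r7 m[φ4→X15] = [7620480, 6667920]
r7 m[φ5→X10] = [6, 3]
r7 m[φ6→X6] = [6, 7]
r7 m[φ7→X7] = [7, 7]
r7 m[X12→φ0] = [136080, 20580]
r7 m[X12→φ1] = [3528, 3087]
r7 m[X12→φ2] = [120960, 26460]
r7 m[X4→φ1] = [7, 8]
r7 m[X4→φ4] = [185220, 952560]
r7 m[X8→φ2] = [1, 1]
r7 m[X15→φ4] = [1, 1]
r7 m[X7→φ0] = [7, 7]
r7 m[X7→φ7] = [1088640, 952560]
r7 m[X6→φ2] = [6, 7]
r7 m[X6→φ6] = [362880, 1088640]
r7 m[X11→φ0] = [1, 1]
r7 m[X10→φ1] = [30, 3]
r7 m[X10→φ3] = [1524096, 444528]
r7 m[X10→φ5] = [1270080, 148176]
r7 m[X0→φ3] = [1, 1]
r8 m[φ0→X12] = [56, 63]
r8 m[φ0→X7] = [1088640, 952560]
r8 m[φ0→X11] = [7620480, 7620480]
r8 m[φ1→X12] = [2160, 420]
r8 m[φ1→X4] = [185220, 952560]
r8 m[φ1→X10] = [254016, 148176]
r8 m[φ2→X12] = [63, 49]
r8 m[φ2→X8] = [7620480, 6773760]
r8 m[φ2→X6] = [362880, 1088640]
r8 m[φ3→X10] = [5, 1]
r8 m[φ3→X0] = [1524096, 7620480]
r8 m[φ4→X4] = [7, 8]
r8 m[φ4→X15] = [7620480, 6667920]
r8 m[φ5→X10] = [6, 3]
r8 m[φ6→X6] = [6, 7]
r8 m[φ7→X7] = [7, 7]
r8 m[X12→φ0] = [136080, 20580]
r8 m[X12→φ1] = [3528, 3087]
r8 m[X12→φ2] = [120960, 26460]
r8 m[X4→φ1] = [7, 8]
r8 m[X4→φ4] = [185220, 952560]
r8 m[X8→φ2] = [1, 1]
r8 m[X15→φ4] = [1, 1]
r8 m[X7→φ0] = [7, 7]
r8 m[X7→φ7] = [1088640, 952560]
r8 m[X6→φ2] = [6, 7]
r8 m[X6→φ6] = [362880, 1088640]
r8 m[X11→φ0] = [1, 1]
r8 m[X10→φ1] = [30, 3]
r8 m[X10→φ3] = [1524096, 444528]
r8 m[X10→φ5] = [1270080, 148176]
r8 m[X0→φ3] = [1, 1]
fixed point reached at round 8
b[X8] = ⊗ incoming = [7620480, 6773760]

b[X8] = [7620480, 6773760]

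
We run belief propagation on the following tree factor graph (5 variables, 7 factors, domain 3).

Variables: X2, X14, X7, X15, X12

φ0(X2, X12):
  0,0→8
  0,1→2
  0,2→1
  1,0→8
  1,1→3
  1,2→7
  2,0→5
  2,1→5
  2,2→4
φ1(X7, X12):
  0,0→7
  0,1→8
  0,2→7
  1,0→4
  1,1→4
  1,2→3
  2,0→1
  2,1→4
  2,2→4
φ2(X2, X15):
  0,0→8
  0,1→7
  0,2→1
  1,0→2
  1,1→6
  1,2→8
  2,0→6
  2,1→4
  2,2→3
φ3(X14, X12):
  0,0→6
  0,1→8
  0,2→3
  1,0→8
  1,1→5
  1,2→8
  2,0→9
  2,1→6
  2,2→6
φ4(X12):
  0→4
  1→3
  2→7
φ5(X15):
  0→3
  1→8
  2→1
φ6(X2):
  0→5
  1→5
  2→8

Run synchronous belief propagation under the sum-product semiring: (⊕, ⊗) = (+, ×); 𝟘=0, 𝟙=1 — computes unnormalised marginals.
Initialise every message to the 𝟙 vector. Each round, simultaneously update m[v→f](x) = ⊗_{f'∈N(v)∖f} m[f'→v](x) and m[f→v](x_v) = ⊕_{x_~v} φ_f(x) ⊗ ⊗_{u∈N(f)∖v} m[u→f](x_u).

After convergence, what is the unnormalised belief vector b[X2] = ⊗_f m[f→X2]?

init: all messages = 𝟙 over 3 values
r1 m[φ0→X2] = [11, 18, 14]
r1 m[φ0→X12] = [21, 10, 12]
r1 m[φ1→X7] = [22, 11, 9]
r1 m[φ1→X12] = [12, 16, 14]
r1 m[φ2→X2] = [16, 16, 13]
r1 m[φ2→X15] = [16, 17, 12]
r1 m[φ3→X14] = [17, 21, 21]
r1 m[φ3→X12] = [23, 19, 17]
r1 m[φ4→X12] = [4, 3, 7]
r1 m[φ5→X15] = [3, 8, 1]
r1 m[φ6→X2] = [5, 5, 8]
r1 m[X2→φ0] = [1, 1, 1]
r1 m[X2→φ2] = [1, 1, 1]
r1 m[X2→φ6] = [1, 1, 1]
r1 m[X14→φ3] = [1, 1, 1]
r1 m[X7→φ1] = [1, 1, 1]
r1 m[X15→φ2] = [1, 1, 1]
r1 m[X15→φ5] = [1, 1, 1]
r1 m[X12→φ0] = [1, 1, 1]
r1 m[X12→φ1] = [1, 1, 1]
r1 m[X12→φ3] = [1, 1, 1]
r1 m[X12→φ4] = [1, 1, 1]
r2 m[φ0→X2] = [11, 18, 14]
r2 m[φ0→X12] = [21, 10, 12]
r2 m[φ1→X7] = [22, 11, 9]
r2 m[φ1→X12] = [12, 16, 14]
r2 m[φ2→X2] = [16, 16, 13]
r2 m[φ2→X15] = [16, 17, 12]
r2 m[φ3→X14] = [17, 21, 21]
r2 m[φ3→X12] = [23, 19, 17]
r2 m[φ4→X12] = [4, 3, 7]
r2 m[φ5→X15] = [3, 8, 1]
r2 m[φ6→X2] = [5, 5, 8]
r2 m[X2→φ0] = [80, 80, 104]
r2 m[X2→φ2] = [55, 90, 112]
r2 m[X2→φ6] = [176, 288, 182]
r2 m[X14→φ3] = [1, 1, 1]
r2 m[X7→φ1] = [1, 1, 1]
r2 m[X15→φ2] = [3, 8, 1]
r2 m[X15→φ5] = [16, 17, 12]
r2 m[X12→φ0] = [1104, 912, 1666]
r2 m[X12→φ1] = [1932, 570, 1428]
r2 m[X12→φ3] = [1008, 480, 1176]
r2 m[X12→φ4] = [5796, 3040, 2856]
r3 m[φ0→X2] = [12322, 23230, 16744]
r3 m[φ0→X12] = [1800, 920, 1056]
r3 m[φ1→X7] = [28080, 14292, 9924]
r3 m[φ1→X12] = [12, 16, 14]
r3 m[φ2→X2] = [81, 62, 53]
r3 m[φ2→X15] = [1292, 1373, 1111]
r3 m[φ3→X14] = [13416, 19872, 19008]
r3 m[φ3→X12] = [23, 19, 17]
r3 m[φ4→X12] = [4, 3, 7]
r3 m[φ5→X15] = [3, 8, 1]
r3 m[φ6→X2] = [5, 5, 8]
r3 m[X2→φ0] = [80, 80, 104]
r3 m[X2→φ2] = [55, 90, 112]
r3 m[X2→φ6] = [176, 288, 182]
r3 m[X14→φ3] = [1, 1, 1]
r3 m[X7→φ1] = [1, 1, 1]
r3 m[X15→φ2] = [3, 8, 1]
r3 m[X15→φ5] = [16, 17, 12]
r3 m[X12→φ0] = [1104, 912, 1666]
r3 m[X12→φ1] = [1932, 570, 1428]
r3 m[X12→φ3] = [1008, 480, 1176]
r3 m[X12→φ4] = [5796, 3040, 2856]
r4 m[φ0→X2] = [12322, 23230, 16744]
r4 m[φ0→X12] = [1800, 920, 1056]
r4 m[φ1→X7] = [28080, 14292, 9924]
r4 m[φ1→X12] = [12, 16, 14]
r4 m[φ2→X2] = [81, 62, 53]
r4 m[φ2→X15] = [1292, 1373, 1111]
r4 m[φ3→X14] = [13416, 19872, 19008]
r4 m[φ3→X12] = [23, 19, 17]
r4 m[φ4→X12] = [4, 3, 7]
r4 m[φ5→X15] = [3, 8, 1]
r4 m[φ6→X2] = [5, 5, 8]
r4 m[X2→φ0] = [405, 310, 424]
r4 m[X2→φ2] = [61610, 116150, 133952]
r4 m[X2→φ6] = [998082, 1440260, 887432]
r4 m[X14→φ3] = [1, 1, 1]
r4 m[X7→φ1] = [1, 1, 1]
r4 m[X15→φ2] = [3, 8, 1]
r4 m[X15→φ5] = [1292, 1373, 1111]
r4 m[X12→φ0] = [1104, 912, 1666]
r4 m[X12→φ1] = [165600, 52440, 125664]
r4 m[X12→φ3] = [86400, 44160, 103488]
r4 m[X12→φ4] = [496800, 279680, 251328]
r5 m[φ0→X2] = [12322, 23230, 16744]
r5 m[φ0→X12] = [7840, 3860, 4271]
r5 m[φ1→X7] = [2458368, 1249152, 878016]
r5 m[φ1→X12] = [12, 16, 14]
r5 m[φ2→X2] = [81, 62, 53]
r5 m[φ2→X15] = [1528892, 1663978, 1392666]
r5 m[φ3→X14] = [1182144, 1739904, 1663488]
r5 m[φ3→X12] = [23, 19, 17]
r5 m[φ4→X12] = [4, 3, 7]
r5 m[φ5→X15] = [3, 8, 1]
r5 m[φ6→X2] = [5, 5, 8]
r5 m[X2→φ0] = [405, 310, 424]
r5 m[X2→φ2] = [61610, 116150, 133952]
r5 m[X2→φ6] = [998082, 1440260, 887432]
r5 m[X14→φ3] = [1, 1, 1]
r5 m[X7→φ1] = [1, 1, 1]
r5 m[X15→φ2] = [3, 8, 1]
r5 m[X15→φ5] = [1292, 1373, 1111]
r5 m[X12→φ0] = [1104, 912, 1666]
r5 m[X12→φ1] = [165600, 52440, 125664]
r5 m[X12→φ3] = [86400, 44160, 103488]
r5 m[X12→φ4] = [496800, 279680, 251328]
r6 m[φ0→X2] = [12322, 23230, 16744]
r6 m[φ0→X12] = [7840, 3860, 4271]
r6 m[φ1→X7] = [2458368, 1249152, 878016]
r6 m[φ1→X12] = [12, 16, 14]
r6 m[φ2→X2] = [81, 62, 53]
r6 m[φ2→X15] = [1528892, 1663978, 1392666]
r6 m[φ3→X14] = [1182144, 1739904, 1663488]
r6 m[φ3→X12] = [23, 19, 17]
r6 m[φ4→X12] = [4, 3, 7]
r6 m[φ5→X15] = [3, 8, 1]
r6 m[φ6→X2] = [5, 5, 8]
r6 m[X2→φ0] = [405, 310, 424]
r6 m[X2→φ2] = [61610, 116150, 133952]
r6 m[X2→φ6] = [998082, 1440260, 887432]
r6 m[X14→φ3] = [1, 1, 1]
r6 m[X7→φ1] = [1, 1, 1]
r6 m[X15→φ2] = [3, 8, 1]
r6 m[X15→φ5] = [1528892, 1663978, 1392666]
r6 m[X12→φ0] = [1104, 912, 1666]
r6 m[X12→φ1] = [721280, 220020, 508249]
r6 m[X12→φ3] = [376320, 185280, 418558]
r6 m[X12→φ4] = [2163840, 1173440, 1016498]
r7 m[φ0→X2] = [12322, 23230, 16744]
r7 m[φ0→X12] = [7840, 3860, 4271]
r7 m[φ1→X7] = [10366863, 5289947, 3634356]
r7 m[φ1→X12] = [12, 16, 14]
r7 m[φ2→X2] = [81, 62, 53]
r7 m[φ2→X15] = [1528892, 1663978, 1392666]
r7 m[φ3→X14] = [4995834, 7285424, 7009908]
r7 m[φ3→X12] = [23, 19, 17]
r7 m[φ4→X12] = [4, 3, 7]
r7 m[φ5→X15] = [3, 8, 1]
r7 m[φ6→X2] = [5, 5, 8]
r7 m[X2→φ0] = [405, 310, 424]
r7 m[X2→φ2] = [61610, 116150, 133952]
r7 m[X2→φ6] = [998082, 1440260, 887432]
r7 m[X14→φ3] = [1, 1, 1]
r7 m[X7→φ1] = [1, 1, 1]
r7 m[X15→φ2] = [3, 8, 1]
r7 m[X15→φ5] = [1528892, 1663978, 1392666]
r7 m[X12→φ0] = [1104, 912, 1666]
r7 m[X12→φ1] = [721280, 220020, 508249]
r7 m[X12→φ3] = [376320, 185280, 418558]
r7 m[X12→φ4] = [2163840, 1173440, 1016498]
r8 m[φ0→X2] = [12322, 23230, 16744]
r8 m[φ0→X12] = [7840, 3860, 4271]
r8 m[φ1→X7] = [10366863, 5289947, 3634356]
r8 m[φ1→X12] = [12, 16, 14]
r8 m[φ2→X2] = [81, 62, 53]
r8 m[φ2→X15] = [1528892, 1663978, 1392666]
r8 m[φ3→X14] = [4995834, 7285424, 7009908]
r8 m[φ3→X12] = [23, 19, 17]
r8 m[φ4→X12] = [4, 3, 7]
r8 m[φ5→X15] = [3, 8, 1]
r8 m[φ6→X2] = [5, 5, 8]
r8 m[X2→φ0] = [405, 310, 424]
r8 m[X2→φ2] = [61610, 116150, 133952]
r8 m[X2→φ6] = [998082, 1440260, 887432]
r8 m[X14→φ3] = [1, 1, 1]
r8 m[X7→φ1] = [1, 1, 1]
r8 m[X15→φ2] = [3, 8, 1]
r8 m[X15→φ5] = [1528892, 1663978, 1392666]
r8 m[X12→φ0] = [1104, 912, 1666]
r8 m[X12→φ1] = [721280, 220020, 508249]
r8 m[X12→φ3] = [376320, 185280, 418558]
r8 m[X12→φ4] = [2163840, 1173440, 1016498]
fixed point reached at round 8
b[X2] = ⊗ incoming = [4990410, 7201300, 7099456]

b[X2] = [4990410, 7201300, 7099456]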